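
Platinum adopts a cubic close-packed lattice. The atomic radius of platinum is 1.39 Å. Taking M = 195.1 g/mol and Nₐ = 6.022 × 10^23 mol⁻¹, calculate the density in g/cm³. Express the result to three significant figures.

21.3 g/cm³

In an FCC lattice, atoms touch along the face diagonal, so √2·a = 4r, giving a = 3.932 Å = 3.932 × 10^-8 cm.
With Z = 4, ρ = Z·M/(N_A·a³) = 4 × 195.1 / (6.022 × 10²³ × 6.077 × 10^-23) = 21.33 g/cm³.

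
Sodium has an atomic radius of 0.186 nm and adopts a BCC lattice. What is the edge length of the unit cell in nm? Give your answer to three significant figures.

In a BCC lattice, atoms touch along the body diagonal, so √3·a = 4r.
a = 4r/√3 = 4 × 0.186 / 1.7321 = 0.430 nm.

0.430 nm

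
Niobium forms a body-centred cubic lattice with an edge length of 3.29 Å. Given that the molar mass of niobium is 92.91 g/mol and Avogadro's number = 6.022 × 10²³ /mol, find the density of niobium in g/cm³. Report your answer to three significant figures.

A BCC unit cell contains Z = 2 atoms.
Cell volume: a³ = (3.29 Å)³ = (3.290 × 10^-8 cm)³ = 3.561 × 10^-23 cm³.
ρ = Z·M/(N_A·a³) = 2 × 92.91 / (6.022 × 10²³ × 3.561 × 10^-23) = 8.665 g/cm³.

8.66 g/cm³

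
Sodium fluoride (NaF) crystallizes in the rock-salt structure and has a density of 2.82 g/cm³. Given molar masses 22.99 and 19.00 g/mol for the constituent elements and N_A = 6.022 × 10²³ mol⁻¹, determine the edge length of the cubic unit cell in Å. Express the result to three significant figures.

4.62 Å

M(NaF) = 41.99 g/mol; Z = 4 formula units per cell.
a³ = Z·M/(N_A·ρ) = 4 × 41.99 / (6.022 × 10²³ × 2.82) = 9.890 × 10^-23 cm³, so a = 4.625 × 10^-8 cm = 4.62 Å.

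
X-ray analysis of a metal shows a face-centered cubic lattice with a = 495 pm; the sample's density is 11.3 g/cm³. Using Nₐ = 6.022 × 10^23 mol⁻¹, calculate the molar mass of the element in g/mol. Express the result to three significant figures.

206 g/mol

An FCC cell has Z = 4 atoms; a = 4.950 × 10^-8 cm.
M = ρ·N_A·a³/Z = 11.3 × 6.022 × 10²³ × 1.213 × 10^-22 / 4 = 206 g/mol.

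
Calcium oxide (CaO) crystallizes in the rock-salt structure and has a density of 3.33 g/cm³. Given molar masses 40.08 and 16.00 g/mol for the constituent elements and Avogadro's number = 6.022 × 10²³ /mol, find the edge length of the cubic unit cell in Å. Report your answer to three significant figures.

M(CaO) = 56.08 g/mol; Z = 4 formula units per cell.
a³ = Z·M/(N_A·ρ) = 4 × 56.08 / (6.022 × 10²³ × 3.33) = 1.119 × 10^-22 cm³, so a = 4.818 × 10^-8 cm = 4.82 Å.

4.82 Å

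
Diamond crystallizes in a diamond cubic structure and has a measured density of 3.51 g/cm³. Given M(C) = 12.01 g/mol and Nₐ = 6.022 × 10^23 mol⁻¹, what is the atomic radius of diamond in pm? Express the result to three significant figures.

77.3 pm

For a diamond cubic cell (Z = 8), a³ = Z·M/(N_A·ρ) = 8 × 12.01 / (6.022 × 10²³ × 3.510) = 4.546 × 10^-23 cm³, so a = 3.569 × 10^-8 cm = 356.9 pm.
Nearest neighbors lie along the body diagonal with √3·a = 8r, so r = 0.2165 × a = 77.3 pm.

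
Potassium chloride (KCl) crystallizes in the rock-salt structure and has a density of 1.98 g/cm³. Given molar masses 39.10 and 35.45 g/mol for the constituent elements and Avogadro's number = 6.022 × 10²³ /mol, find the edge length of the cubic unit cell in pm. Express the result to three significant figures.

630 pm

M(KCl) = 74.55 g/mol; Z = 4 formula units per cell.
a³ = Z·M/(N_A·ρ) = 4 × 74.55 / (6.022 × 10²³ × 1.98) = 2.501 × 10^-22 cm³, so a = 6.300 × 10^-8 cm = 630 pm.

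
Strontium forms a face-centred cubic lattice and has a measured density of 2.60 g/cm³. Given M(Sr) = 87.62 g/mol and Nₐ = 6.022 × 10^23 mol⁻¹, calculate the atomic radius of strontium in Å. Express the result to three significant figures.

For an FCC cell (Z = 4), a³ = Z·M/(N_A·ρ) = 4 × 87.62 / (6.022 × 10²³ × 2.600) = 2.238 × 10^-22 cm³, so a = 6.072 × 10^-8 cm = 6.072 Å.
Atoms touch along the face diagonal, so √2·a = 4r, so r = 0.3536 × a = 2.15 Å.

2.15 Å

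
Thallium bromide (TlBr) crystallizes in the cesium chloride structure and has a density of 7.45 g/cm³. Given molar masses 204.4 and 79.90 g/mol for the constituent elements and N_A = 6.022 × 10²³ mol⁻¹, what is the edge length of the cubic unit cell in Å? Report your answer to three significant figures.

3.99 Å

M(TlBr) = 284.3 g/mol; Z = 1 formula unit per cell.
a³ = Z·M/(N_A·ρ) = 1 × 284.3 / (6.022 × 10²³ × 7.45) = 6.337 × 10^-23 cm³, so a = 3.987 × 10^-8 cm = 3.99 Å.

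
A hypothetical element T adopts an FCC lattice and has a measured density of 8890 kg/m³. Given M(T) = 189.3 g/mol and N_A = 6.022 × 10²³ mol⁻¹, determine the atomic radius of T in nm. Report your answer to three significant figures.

For an FCC cell (Z = 4), a³ = Z·M/(N_A·ρ) = 4 × 189.3 / (6.022 × 10²³ × 8.890) = 1.414 × 10^-22 cm³, so a = 5.210 × 10^-8 cm = 0.5210 nm.
Atoms touch along the face diagonal, so √2·a = 4r, so r = 0.3536 × a = 0.184 nm.

0.184 nm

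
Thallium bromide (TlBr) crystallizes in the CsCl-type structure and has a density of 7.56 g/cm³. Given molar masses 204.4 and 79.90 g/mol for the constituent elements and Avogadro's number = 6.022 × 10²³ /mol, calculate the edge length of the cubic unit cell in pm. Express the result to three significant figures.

M(TlBr) = 284.3 g/mol; Z = 1 formula unit per cell.
a³ = Z·M/(N_A·ρ) = 1 × 284.3 / (6.022 × 10²³ × 7.56) = 6.245 × 10^-23 cm³, so a = 3.967 × 10^-8 cm = 397 pm.

397 pm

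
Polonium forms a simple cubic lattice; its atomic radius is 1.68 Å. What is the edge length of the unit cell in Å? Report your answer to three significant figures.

In a simple cubic lattice, atoms touch along the cell edge, so a = 2r.
a = 2r = 2 × 1.68 = 3.36 Å.

3.36 Å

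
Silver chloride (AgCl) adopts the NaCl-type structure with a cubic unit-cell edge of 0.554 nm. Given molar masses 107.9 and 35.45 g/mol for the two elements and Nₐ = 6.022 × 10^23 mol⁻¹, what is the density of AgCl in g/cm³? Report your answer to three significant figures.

The NaCl-type structure contains Z = 4 formula units per cell; M(AgCl) = 107.9 + 35.45 = 143.35 g/mol.
a³ = (5.540 × 10^-8 cm)³ = 1.700 × 10^-22 cm³.
ρ = 4 × 143.35 / (6.022 × 10²³ × 1.700 × 10^-22) = 5.600 g/cm³.

5.60 g/cm³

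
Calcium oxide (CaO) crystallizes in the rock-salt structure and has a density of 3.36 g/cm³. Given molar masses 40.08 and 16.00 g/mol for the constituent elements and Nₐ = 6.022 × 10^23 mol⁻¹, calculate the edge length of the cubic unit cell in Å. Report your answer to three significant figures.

4.80 Å

M(CaO) = 56.08 g/mol; Z = 4 formula units per cell.
a³ = Z·M/(N_A·ρ) = 4 × 56.08 / (6.022 × 10²³ × 3.36) = 1.109 × 10^-22 cm³, so a = 4.804 × 10^-8 cm = 4.80 Å.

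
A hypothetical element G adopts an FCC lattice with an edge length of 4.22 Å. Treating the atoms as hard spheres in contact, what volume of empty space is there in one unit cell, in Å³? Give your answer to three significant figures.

In an FCC lattice atoms touch along the face diagonal, so √2·a = 4r, so r = 0.3536a = 1.492 Å.
V_cell = a³ = 75.15 Å³; V_atoms = 4 × (4/3)πr³ = 55.65 Å³.
Empty space = 75.15 − 55.65 = 19.5 Å³.

19.5 Å³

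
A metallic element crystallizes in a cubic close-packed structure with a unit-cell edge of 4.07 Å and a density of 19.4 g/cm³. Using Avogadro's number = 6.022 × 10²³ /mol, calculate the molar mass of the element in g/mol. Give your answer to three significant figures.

197 g/mol

An FCC cell has Z = 4 atoms; a = 4.070 × 10^-8 cm.
M = ρ·N_A·a³/Z = 19.4 × 6.022 × 10²³ × 6.742 × 10^-23 / 4 = 197 g/mol.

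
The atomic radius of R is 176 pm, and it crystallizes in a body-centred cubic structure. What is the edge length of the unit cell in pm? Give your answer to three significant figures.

406 pm

In a BCC lattice, atoms touch along the body diagonal, so √3·a = 4r.
a = 4r/√3 = 4 × 176 / 1.7321 = 406 pm.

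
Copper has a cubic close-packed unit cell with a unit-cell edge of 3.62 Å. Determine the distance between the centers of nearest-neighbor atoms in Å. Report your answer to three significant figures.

In an FCC structure, atoms touch along the face diagonal, so √2·a = 4r; the nearest-neighbor distance equals 2r = 0.7071·a.
d = 0.7071 × 3.62 = 2.56 Å.

2.56 Å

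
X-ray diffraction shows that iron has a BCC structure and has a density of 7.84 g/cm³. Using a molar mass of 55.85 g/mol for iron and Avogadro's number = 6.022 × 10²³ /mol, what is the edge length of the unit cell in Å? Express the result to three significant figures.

With Z = 2 atoms per BCC cell, a³ = Z·M/(N_A·ρ) = 2 × 55.85 / (6.022 × 10²³ × 7.840 g/cm³) = 2.366 × 10^-23 cm³.
a = (2.366 × 10^-23)^(1/3) = 2.871 × 10^-8 cm = 2.87 Å.

2.87 Å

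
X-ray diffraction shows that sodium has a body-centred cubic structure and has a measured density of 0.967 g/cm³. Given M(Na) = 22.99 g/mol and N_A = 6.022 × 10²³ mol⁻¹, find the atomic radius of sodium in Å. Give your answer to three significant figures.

1.86 Å

For a BCC cell (Z = 2), a³ = Z·M/(N_A·ρ) = 2 × 22.99 / (6.022 × 10²³ × 0.9670) = 7.896 × 10^-23 cm³, so a = 4.290 × 10^-8 cm = 4.290 Å.
Atoms touch along the body diagonal, so √3·a = 4r, so r = 0.4330 × a = 1.86 Å.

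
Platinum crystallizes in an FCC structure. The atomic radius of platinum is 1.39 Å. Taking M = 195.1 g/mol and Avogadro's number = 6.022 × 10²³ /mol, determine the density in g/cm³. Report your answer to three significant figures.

In an FCC lattice, atoms touch along the face diagonal, so √2·a = 4r, giving a = 3.932 Å = 3.932 × 10^-8 cm.
With Z = 4, ρ = Z·M/(N_A·a³) = 4 × 195.1 / (6.022 × 10²³ × 6.077 × 10^-23) = 21.33 g/cm³.

21.3 g/cm³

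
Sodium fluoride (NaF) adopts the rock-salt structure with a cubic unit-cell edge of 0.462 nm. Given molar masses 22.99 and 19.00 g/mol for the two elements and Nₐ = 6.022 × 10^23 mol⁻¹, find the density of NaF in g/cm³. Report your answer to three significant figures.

2.83 g/cm³

The rock-salt structure contains Z = 4 formula units per cell; M(NaF) = 22.99 + 19.00 = 41.99 g/mol.
a³ = (4.620 × 10^-8 cm)³ = 9.861 × 10^-23 cm³.
ρ = 4 × 41.99 / (6.022 × 10²³ × 9.861 × 10^-23) = 2.828 g/cm³.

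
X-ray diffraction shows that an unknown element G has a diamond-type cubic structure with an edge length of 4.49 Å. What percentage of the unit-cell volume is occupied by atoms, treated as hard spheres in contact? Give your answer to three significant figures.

In a diamond cubic lattice nearest neighbors lie along the body diagonal with √3·a = 8r, so r = 0.2165a = 0.9721 Å.
Packing fraction = Z·(4/3)πr³ / a³ = 8 × (4/3)π × (0.9721)³ / (4.49)³ = 0.3401 = 34.0%.

34.0%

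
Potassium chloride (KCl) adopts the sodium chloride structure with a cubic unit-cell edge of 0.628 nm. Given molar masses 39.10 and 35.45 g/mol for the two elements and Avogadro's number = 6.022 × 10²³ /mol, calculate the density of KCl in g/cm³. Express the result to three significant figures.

2.00 g/cm³

The sodium chloride structure contains Z = 4 formula units per cell; M(KCl) = 39.10 + 35.45 = 74.55 g/mol.
a³ = (6.280 × 10^-8 cm)³ = 2.477 × 10^-22 cm³.
ρ = 4 × 74.55 / (6.022 × 10²³ × 2.477 × 10^-22) = 1.999 g/cm³.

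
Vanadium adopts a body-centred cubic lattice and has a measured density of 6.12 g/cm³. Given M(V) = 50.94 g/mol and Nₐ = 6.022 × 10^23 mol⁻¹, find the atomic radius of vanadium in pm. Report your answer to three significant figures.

131 pm

For a BCC cell (Z = 2), a³ = Z·M/(N_A·ρ) = 2 × 50.94 / (6.022 × 10²³ × 6.120) = 2.764 × 10^-23 cm³, so a = 3.024 × 10^-8 cm = 302.4 pm.
Atoms touch along the body diagonal, so √3·a = 4r, so r = 0.4330 × a = 131 pm.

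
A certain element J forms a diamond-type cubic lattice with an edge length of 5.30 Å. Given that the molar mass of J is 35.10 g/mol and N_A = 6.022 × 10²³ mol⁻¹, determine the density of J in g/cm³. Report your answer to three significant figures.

A diamond cubic unit cell contains Z = 8 atoms.
Cell volume: a³ = (5.30 Å)³ = (5.300 × 10^-8 cm)³ = 1.489 × 10^-22 cm³.
ρ = Z·M/(N_A·a³) = 8 × 35.10 / (6.022 × 10²³ × 1.489 × 10^-22) = 3.132 g/cm³.

3.13 g/cm³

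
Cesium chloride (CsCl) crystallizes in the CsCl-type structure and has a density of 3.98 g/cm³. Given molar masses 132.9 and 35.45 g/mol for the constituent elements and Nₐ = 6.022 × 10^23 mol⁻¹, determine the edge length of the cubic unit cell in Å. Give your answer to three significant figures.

M(CsCl) = 168.35 g/mol; Z = 1 formula unit per cell.
a³ = Z·M/(N_A·ρ) = 1 × 168.35 / (6.022 × 10²³ × 3.98) = 7.024 × 10^-23 cm³, so a = 4.126 × 10^-8 cm = 4.13 Å.

4.13 Å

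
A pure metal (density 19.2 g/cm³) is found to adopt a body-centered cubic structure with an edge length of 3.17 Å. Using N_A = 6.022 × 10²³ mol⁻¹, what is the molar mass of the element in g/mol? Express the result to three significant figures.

A BCC cell has Z = 2 atoms; a = 3.170 × 10^-8 cm.
M = ρ·N_A·a³/Z = 19.2 × 6.022 × 10²³ × 3.186 × 10^-23 / 2 = 184 g/mol.

184 g/mol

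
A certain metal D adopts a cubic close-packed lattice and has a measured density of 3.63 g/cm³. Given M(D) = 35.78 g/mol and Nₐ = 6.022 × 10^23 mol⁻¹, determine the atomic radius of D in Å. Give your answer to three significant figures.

For an FCC cell (Z = 4), a³ = Z·M/(N_A·ρ) = 4 × 35.78 / (6.022 × 10²³ × 3.630) = 6.547 × 10^-23 cm³, so a = 4.030 × 10^-8 cm = 4.030 Å.
Atoms touch along the face diagonal, so √2·a = 4r, so r = 0.3536 × a = 1.42 Å.

1.42 Å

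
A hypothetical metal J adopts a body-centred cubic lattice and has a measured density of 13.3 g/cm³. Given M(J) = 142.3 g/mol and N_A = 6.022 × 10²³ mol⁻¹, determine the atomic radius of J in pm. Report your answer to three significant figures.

For a BCC cell (Z = 2), a³ = Z·M/(N_A·ρ) = 2 × 142.3 / (6.022 × 10²³ × 13.30) = 3.553 × 10^-23 cm³, so a = 3.288 × 10^-8 cm = 328.8 pm.
Atoms touch along the body diagonal, so √3·a = 4r, so r = 0.4330 × a = 142 pm.

142 pm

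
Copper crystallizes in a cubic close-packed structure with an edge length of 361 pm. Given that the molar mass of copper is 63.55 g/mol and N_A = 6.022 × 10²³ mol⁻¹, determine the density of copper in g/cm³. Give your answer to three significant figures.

An FCC unit cell contains Z = 4 atoms.
Cell volume: a³ = (361 pm)³ = (3.610 × 10^-8 cm)³ = 4.705 × 10^-23 cm³.
ρ = Z·M/(N_A·a³) = 4 × 63.55 / (6.022 × 10²³ × 4.705 × 10^-23) = 8.972 g/cm³.

8.97 g/cm³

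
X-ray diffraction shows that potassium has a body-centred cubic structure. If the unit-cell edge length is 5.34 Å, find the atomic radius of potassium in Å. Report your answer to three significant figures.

In a BCC lattice, atoms touch along the body diagonal, so √3·a = 4r.
r = √3·a/4 = 1.7321 × 5.34 / 4 = 2.31 Å.

2.31 Å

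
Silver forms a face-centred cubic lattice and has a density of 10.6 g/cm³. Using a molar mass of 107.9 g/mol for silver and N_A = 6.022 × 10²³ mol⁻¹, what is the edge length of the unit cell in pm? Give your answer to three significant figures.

407 pm

With Z = 4 atoms per FCC cell, a³ = Z·M/(N_A·ρ) = 4 × 107.9 / (6.022 × 10²³ × 10.60 g/cm³) = 6.761 × 10^-23 cm³.
a = (6.761 × 10^-23)^(1/3) = 4.074 × 10^-8 cm = 407 pm.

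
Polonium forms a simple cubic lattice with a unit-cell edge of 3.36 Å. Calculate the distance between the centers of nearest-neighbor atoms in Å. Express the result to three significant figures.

3.36 Å

In a simple cubic structure, atoms touch along the cell edge, so a = 2r; the nearest-neighbor distance equals 2r = 1.000·a.
d = 1.000 × 3.36 = 3.36 Å.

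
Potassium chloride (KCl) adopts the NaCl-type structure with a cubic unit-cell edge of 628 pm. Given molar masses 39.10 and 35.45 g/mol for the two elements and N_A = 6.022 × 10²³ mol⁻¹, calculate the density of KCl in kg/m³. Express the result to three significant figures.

The NaCl-type structure contains Z = 4 formula units per cell; M(KCl) = 39.10 + 35.45 = 74.55 g/mol.
a³ = (6.280 × 10^-8 cm)³ = 2.477 × 10^-22 cm³.
ρ = 4 × 74.55 / (6.022 × 10²³ × 2.477 × 10^-22) = 1.999 g/cm³ = 2000 kg/m³.

2000 kg/m³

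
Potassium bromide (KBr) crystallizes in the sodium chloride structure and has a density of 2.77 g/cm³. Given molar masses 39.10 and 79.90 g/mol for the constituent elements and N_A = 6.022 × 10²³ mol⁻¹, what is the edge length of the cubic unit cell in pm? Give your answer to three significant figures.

M(KBr) = 119.0 g/mol; Z = 4 formula units per cell.
a³ = Z·M/(N_A·ρ) = 4 × 119.0 / (6.022 × 10²³ × 2.77) = 2.854 × 10^-22 cm³, so a = 6.584 × 10^-8 cm = 658 pm.

658 pm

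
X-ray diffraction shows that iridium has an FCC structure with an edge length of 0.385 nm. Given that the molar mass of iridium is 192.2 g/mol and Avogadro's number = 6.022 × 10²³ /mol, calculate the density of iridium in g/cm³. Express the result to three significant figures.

An FCC unit cell contains Z = 4 atoms.
Cell volume: a³ = (0.385 nm)³ = (3.850 × 10^-8 cm)³ = 5.707 × 10^-23 cm³.
ρ = Z·M/(N_A·a³) = 4 × 192.2 / (6.022 × 10²³ × 5.707 × 10^-23) = 22.37 g/cm³.

22.4 g/cm³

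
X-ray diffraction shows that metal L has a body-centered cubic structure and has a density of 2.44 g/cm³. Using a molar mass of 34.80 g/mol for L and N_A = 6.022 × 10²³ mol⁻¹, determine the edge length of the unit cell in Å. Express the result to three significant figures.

With Z = 2 atoms per BCC cell, a³ = Z·M/(N_A·ρ) = 2 × 34.80 / (6.022 × 10²³ × 2.440 g/cm³) = 4.737 × 10^-23 cm³.
a = (4.737 × 10^-23)^(1/3) = 3.618 × 10^-8 cm = 3.62 Å.

3.62 Å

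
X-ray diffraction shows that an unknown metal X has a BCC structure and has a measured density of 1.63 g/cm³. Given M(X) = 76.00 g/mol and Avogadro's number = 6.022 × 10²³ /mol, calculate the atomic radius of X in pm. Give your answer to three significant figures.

For a BCC cell (Z = 2), a³ = Z·M/(N_A·ρ) = 2 × 76.00 / (6.022 × 10²³ × 1.630) = 1.549 × 10^-22 cm³, so a = 5.370 × 10^-8 cm = 537.0 pm.
Atoms touch along the body diagonal, so √3·a = 4r, so r = 0.4330 × a = 233 pm.

233 pm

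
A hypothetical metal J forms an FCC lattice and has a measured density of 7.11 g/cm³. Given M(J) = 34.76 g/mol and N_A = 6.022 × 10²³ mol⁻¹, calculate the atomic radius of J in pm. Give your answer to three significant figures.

113 pm

For an FCC cell (Z = 4), a³ = Z·M/(N_A·ρ) = 4 × 34.76 / (6.022 × 10²³ × 7.110) = 3.247 × 10^-23 cm³, so a = 3.190 × 10^-8 cm = 319.0 pm.
Atoms touch along the face diagonal, so √2·a = 4r, so r = 0.3536 × a = 113 pm.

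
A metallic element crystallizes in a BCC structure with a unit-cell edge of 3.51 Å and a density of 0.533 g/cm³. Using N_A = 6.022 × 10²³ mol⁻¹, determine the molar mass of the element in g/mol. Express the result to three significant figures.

6.94 g/mol

A BCC cell has Z = 2 atoms; a = 3.510 × 10^-8 cm.
M = ρ·N_A·a³/Z = 0.533 × 6.022 × 10²³ × 4.324 × 10^-23 / 2 = 6.94 g/mol.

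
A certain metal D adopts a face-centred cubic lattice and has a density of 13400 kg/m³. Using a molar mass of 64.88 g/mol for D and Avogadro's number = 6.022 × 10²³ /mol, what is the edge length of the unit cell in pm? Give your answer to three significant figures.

With Z = 4 atoms per FCC cell, a³ = Z·M/(N_A·ρ) = 4 × 64.88 / (6.022 × 10²³ × 13.40 g/cm³) = 3.216 × 10^-23 cm³.
a = (3.216 × 10^-23)^(1/3) = 3.180 × 10^-8 cm = 318 pm.

318 pm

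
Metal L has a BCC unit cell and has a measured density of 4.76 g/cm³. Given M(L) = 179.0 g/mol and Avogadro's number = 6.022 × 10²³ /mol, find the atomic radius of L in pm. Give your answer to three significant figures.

For a BCC cell (Z = 2), a³ = Z·M/(N_A·ρ) = 2 × 179.0 / (6.022 × 10²³ × 4.760) = 1.249 × 10^-22 cm³, so a = 4.999 × 10^-8 cm = 499.9 pm.
Atoms touch along the body diagonal, so √3·a = 4r, so r = 0.4330 × a = 216 pm.

216 pm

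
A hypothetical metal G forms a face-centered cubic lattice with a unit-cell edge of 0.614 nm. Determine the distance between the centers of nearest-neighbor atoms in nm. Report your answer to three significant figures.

0.434 nm

In an FCC structure, atoms touch along the face diagonal, so √2·a = 4r; the nearest-neighbor distance equals 2r = 0.7071·a.
d = 0.7071 × 0.614 = 0.434 nm.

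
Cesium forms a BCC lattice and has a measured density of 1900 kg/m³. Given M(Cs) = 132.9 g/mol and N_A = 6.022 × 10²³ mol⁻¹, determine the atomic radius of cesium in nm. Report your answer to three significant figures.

For a BCC cell (Z = 2), a³ = Z·M/(N_A·ρ) = 2 × 132.9 / (6.022 × 10²³ × 1.900) = 2.323 × 10^-22 cm³, so a = 6.147 × 10^-8 cm = 0.6147 nm.
Atoms touch along the body diagonal, so √3·a = 4r, so r = 0.4330 × a = 0.266 nm.

0.266 nm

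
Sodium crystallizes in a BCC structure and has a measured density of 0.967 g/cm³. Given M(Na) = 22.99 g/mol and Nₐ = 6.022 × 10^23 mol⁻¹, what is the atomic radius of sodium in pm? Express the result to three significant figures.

186 pm

For a BCC cell (Z = 2), a³ = Z·M/(N_A·ρ) = 2 × 22.99 / (6.022 × 10²³ × 0.9670) = 7.896 × 10^-23 cm³, so a = 4.290 × 10^-8 cm = 429.0 pm.
Atoms touch along the body diagonal, so √3·a = 4r, so r = 0.4330 × a = 186 pm.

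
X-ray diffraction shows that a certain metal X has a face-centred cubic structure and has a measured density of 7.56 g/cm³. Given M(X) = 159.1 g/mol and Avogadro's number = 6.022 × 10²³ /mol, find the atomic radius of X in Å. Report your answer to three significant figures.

1.83 Å

For an FCC cell (Z = 4), a³ = Z·M/(N_A·ρ) = 4 × 159.1 / (6.022 × 10²³ × 7.560) = 1.398 × 10^-22 cm³, so a = 5.190 × 10^-8 cm = 5.190 Å.
Atoms touch along the face diagonal, so √2·a = 4r, so r = 0.3536 × a = 1.83 Å.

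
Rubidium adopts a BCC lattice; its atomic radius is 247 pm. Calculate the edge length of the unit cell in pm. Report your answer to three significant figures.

570 pm

In a BCC lattice, atoms touch along the body diagonal, so √3·a = 4r.
a = 4r/√3 = 4 × 247 / 1.7321 = 570 pm.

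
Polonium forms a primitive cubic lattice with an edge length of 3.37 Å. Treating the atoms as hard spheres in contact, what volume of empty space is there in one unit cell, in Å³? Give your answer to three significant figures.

In a simple cubic lattice atoms touch along the cell edge, so a = 2r, so r = 0.5000a = 1.685 Å.
V_cell = a³ = 38.27 Å³; V_atoms = 1 × (4/3)πr³ = 20.04 Å³.
Empty space = 38.27 − 20.04 = 18.2 Å³.

18.2 Å³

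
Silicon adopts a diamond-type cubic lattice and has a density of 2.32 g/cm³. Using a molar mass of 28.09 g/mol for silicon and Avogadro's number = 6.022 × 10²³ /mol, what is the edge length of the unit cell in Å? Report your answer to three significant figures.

5.44 Å

With Z = 8 atoms per diamond cubic cell, a³ = Z·M/(N_A·ρ) = 8 × 28.09 / (6.022 × 10²³ × 2.320 g/cm³) = 1.608 × 10^-22 cm³.
a = (1.608 × 10^-22)^(1/3) = 5.438 × 10^-8 cm = 5.44 Å.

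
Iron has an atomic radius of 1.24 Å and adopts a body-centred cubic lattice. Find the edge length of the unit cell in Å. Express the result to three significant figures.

In a BCC lattice, atoms touch along the body diagonal, so √3·a = 4r.
a = 4r/√3 = 4 × 1.24 / 1.7321 = 2.86 Å.

2.86 Å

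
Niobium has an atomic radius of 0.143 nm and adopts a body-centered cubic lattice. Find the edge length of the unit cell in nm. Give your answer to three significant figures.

0.330 nm

In a BCC lattice, atoms touch along the body diagonal, so √3·a = 4r.
a = 4r/√3 = 4 × 0.143 / 1.7321 = 0.330 nm.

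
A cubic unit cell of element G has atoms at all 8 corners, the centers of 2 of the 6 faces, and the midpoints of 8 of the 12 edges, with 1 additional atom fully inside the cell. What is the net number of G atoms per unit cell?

5

Corner atoms are shared by 8 cells (1/8 each), face atoms by 2 (1/2 each), edge atoms by 4 (1/4 each), interior atoms are unshared.
Net atoms = 8 × 1/8 + 2 × 1/2 + 8 × 1/4 + 1 = 1 + 1 + 2 + 1 = 5.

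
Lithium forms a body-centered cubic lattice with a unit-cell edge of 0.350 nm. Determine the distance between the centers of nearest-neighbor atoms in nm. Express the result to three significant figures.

In a BCC structure, atoms touch along the body diagonal, so √3·a = 4r; the nearest-neighbor distance equals 2r = 0.8660·a.
d = 0.8660 × 0.350 = 0.303 nm.

0.303 nm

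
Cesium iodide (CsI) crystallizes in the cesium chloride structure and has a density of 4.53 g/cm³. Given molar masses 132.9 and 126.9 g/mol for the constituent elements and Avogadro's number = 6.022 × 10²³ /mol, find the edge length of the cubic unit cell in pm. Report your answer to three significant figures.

M(CsI) = 259.8 g/mol; Z = 1 formula unit per cell.
a³ = Z·M/(N_A·ρ) = 1 × 259.8 / (6.022 × 10²³ × 4.53) = 9.524 × 10^-23 cm³, so a = 4.567 × 10^-8 cm = 457 pm.

457 pm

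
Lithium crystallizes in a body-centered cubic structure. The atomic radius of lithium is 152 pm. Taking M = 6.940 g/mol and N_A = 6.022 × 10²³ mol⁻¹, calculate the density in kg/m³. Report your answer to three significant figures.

533 kg/m³

In a BCC lattice, atoms touch along the body diagonal, so √3·a = 4r, giving a = 351.0 pm = 3.510 × 10^-8 cm.
With Z = 2, ρ = Z·M/(N_A·a³) = 2 × 6.940 / (6.022 × 10²³ × 4.325 × 10^-23) = 0.5329 g/cm³ = 533 kg/m³.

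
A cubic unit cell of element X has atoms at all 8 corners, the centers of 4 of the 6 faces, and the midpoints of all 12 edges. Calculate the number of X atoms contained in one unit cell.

6

Corner atoms are shared by 8 cells (1/8 each), face atoms by 2 (1/2 each), edge atoms by 4 (1/4 each).
Net atoms = 8 × 1/8 + 4 × 1/2 + 12 × 1/4 = 1 + 2 + 3 = 6.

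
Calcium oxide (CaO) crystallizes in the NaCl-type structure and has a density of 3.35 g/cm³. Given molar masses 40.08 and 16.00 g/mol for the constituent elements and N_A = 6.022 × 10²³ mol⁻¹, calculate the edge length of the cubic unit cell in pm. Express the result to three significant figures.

M(CaO) = 56.08 g/mol; Z = 4 formula units per cell.
a³ = Z·M/(N_A·ρ) = 4 × 56.08 / (6.022 × 10²³ × 3.35) = 1.112 × 10^-22 cm³, so a = 4.809 × 10^-8 cm = 481 pm.

481 pm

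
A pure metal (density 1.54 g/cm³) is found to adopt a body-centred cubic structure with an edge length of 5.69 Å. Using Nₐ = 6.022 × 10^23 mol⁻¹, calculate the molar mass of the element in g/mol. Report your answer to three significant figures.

85.4 g/mol

A BCC cell has Z = 2 atoms; a = 5.690 × 10^-8 cm.
M = ρ·N_A·a³/Z = 1.54 × 6.022 × 10²³ × 1.842 × 10^-22 / 2 = 85.4 g/mol.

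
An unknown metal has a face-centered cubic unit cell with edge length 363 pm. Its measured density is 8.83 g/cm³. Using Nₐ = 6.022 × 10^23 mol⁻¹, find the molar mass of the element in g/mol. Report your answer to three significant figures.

63.6 g/mol

An FCC cell has Z = 4 atoms; a = 3.630 × 10^-8 cm.
M = ρ·N_A·a³/Z = 8.83 × 6.022 × 10²³ × 4.783 × 10^-23 / 4 = 63.6 g/mol.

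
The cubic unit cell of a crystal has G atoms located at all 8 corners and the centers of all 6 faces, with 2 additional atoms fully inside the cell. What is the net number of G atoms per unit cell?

Corner atoms are shared by 8 cells (1/8 each), face atoms by 2 (1/2 each), interior atoms are unshared.
Net atoms = 8 × 1/8 + 6 × 1/2 + 2 = 1 + 3 + 2 = 6.

6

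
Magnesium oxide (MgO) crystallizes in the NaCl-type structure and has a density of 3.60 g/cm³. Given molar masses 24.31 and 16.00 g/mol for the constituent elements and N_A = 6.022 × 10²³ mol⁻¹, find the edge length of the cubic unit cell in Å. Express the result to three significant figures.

M(MgO) = 40.31 g/mol; Z = 4 formula units per cell.
a³ = Z·M/(N_A·ρ) = 4 × 40.31 / (6.022 × 10²³ × 3.60) = 7.438 × 10^-23 cm³, so a = 4.205 × 10^-8 cm = 4.21 Å.

4.21 Å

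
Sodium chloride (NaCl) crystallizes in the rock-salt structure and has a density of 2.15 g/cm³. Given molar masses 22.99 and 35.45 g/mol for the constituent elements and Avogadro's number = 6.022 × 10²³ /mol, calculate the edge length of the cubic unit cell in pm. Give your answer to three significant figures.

M(NaCl) = 58.44 g/mol; Z = 4 formula units per cell.
a³ = Z·M/(N_A·ρ) = 4 × 58.44 / (6.022 × 10²³ × 2.15) = 1.805 × 10^-22 cm³, so a = 5.652 × 10^-8 cm = 565 pm.

565 pm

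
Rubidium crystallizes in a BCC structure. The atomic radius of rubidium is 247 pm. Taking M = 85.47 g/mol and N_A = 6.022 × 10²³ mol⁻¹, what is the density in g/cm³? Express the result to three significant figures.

1.53 g/cm³

In a BCC lattice, atoms touch along the body diagonal, so √3·a = 4r, giving a = 570.4 pm = 5.704 × 10^-8 cm.
With Z = 2, ρ = Z·M/(N_A·a³) = 2 × 85.47 / (6.022 × 10²³ × 1.856 × 10^-22) = 1.529 g/cm³.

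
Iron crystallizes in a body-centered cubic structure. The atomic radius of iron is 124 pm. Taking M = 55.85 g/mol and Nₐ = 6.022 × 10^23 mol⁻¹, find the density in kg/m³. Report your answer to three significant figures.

In a BCC lattice, atoms touch along the body diagonal, so √3·a = 4r, giving a = 286.4 pm = 2.864 × 10^-8 cm.
With Z = 2, ρ = Z·M/(N_A·a³) = 2 × 55.85 / (6.022 × 10²³ × 2.348 × 10^-23) = 7.899 g/cm³ = 7900 kg/m³.

7900 kg/m³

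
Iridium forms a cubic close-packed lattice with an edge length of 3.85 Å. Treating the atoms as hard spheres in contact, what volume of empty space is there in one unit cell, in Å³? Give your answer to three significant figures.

In an FCC lattice atoms touch along the face diagonal, so √2·a = 4r, so r = 0.3536a = 1.361 Å.
V_cell = a³ = 57.07 Å³; V_atoms = 4 × (4/3)πr³ = 42.26 Å³.
Empty space = 57.07 − 42.26 = 14.8 Å³.

14.8 Å³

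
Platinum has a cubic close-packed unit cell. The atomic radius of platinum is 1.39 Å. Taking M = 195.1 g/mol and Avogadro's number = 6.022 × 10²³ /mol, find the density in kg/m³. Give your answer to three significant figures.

In an FCC lattice, atoms touch along the face diagonal, so √2·a = 4r, giving a = 3.932 Å = 3.932 × 10^-8 cm.
With Z = 4, ρ = Z·M/(N_A·a³) = 4 × 195.1 / (6.022 × 10²³ × 6.077 × 10^-23) = 21.33 g/cm³ = 21300 kg/m³.

21300 kg/m³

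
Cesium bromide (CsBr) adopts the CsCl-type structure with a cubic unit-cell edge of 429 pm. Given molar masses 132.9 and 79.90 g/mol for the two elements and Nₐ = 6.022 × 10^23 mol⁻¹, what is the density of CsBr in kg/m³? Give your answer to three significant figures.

4480 kg/m³

The CsCl-type structure contains Z = 1 formula unit per cell; M(CsBr) = 132.9 + 79.90 = 212.8 g/mol.
a³ = (4.290 × 10^-8 cm)³ = 7.895 × 10^-23 cm³.
ρ = 1 × 212.8 / (6.022 × 10²³ × 7.895 × 10^-23) = 4.476 g/cm³ = 4480 kg/m³.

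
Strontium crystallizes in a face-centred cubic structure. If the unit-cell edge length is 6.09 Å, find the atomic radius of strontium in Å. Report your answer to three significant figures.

2.15 Å

In an FCC lattice, atoms touch along the face diagonal, so √2·a = 4r.
r = √2·a/4 = 1.4142 × 6.09 / 4 = 2.15 Å.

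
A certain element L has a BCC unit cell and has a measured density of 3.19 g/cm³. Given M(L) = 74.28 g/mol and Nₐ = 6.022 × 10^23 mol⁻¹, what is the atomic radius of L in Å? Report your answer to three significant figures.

1.84 Å

For a BCC cell (Z = 2), a³ = Z·M/(N_A·ρ) = 2 × 74.28 / (6.022 × 10²³ × 3.190) = 7.733 × 10^-23 cm³, so a = 4.260 × 10^-8 cm = 4.260 Å.
Atoms touch along the body diagonal, so √3·a = 4r, so r = 0.4330 × a = 1.84 Å.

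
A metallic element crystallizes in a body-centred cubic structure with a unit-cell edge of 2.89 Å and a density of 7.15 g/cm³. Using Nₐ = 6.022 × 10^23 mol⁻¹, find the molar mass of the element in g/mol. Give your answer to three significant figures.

52.0 g/mol

A BCC cell has Z = 2 atoms; a = 2.890 × 10^-8 cm.
M = ρ·N_A·a³/Z = 7.15 × 6.022 × 10²³ × 2.414 × 10^-23 / 2 = 52.0 g/mol.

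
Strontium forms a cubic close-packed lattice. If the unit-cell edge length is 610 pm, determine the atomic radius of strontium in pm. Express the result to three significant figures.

In an FCC lattice, atoms touch along the face diagonal, so √2·a = 4r.
r = √2·a/4 = 1.4142 × 610 / 4 = 216 pm.

216 pm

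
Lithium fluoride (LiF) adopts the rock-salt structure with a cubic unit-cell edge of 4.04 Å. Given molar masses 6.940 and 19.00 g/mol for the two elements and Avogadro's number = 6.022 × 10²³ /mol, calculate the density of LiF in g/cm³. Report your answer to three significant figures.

The rock-salt structure contains Z = 4 formula units per cell; M(LiF) = 6.940 + 19.00 = 25.94 g/mol.
a³ = (4.040 × 10^-8 cm)³ = 6.594 × 10^-23 cm³.
ρ = 4 × 25.94 / (6.022 × 10²³ × 6.594 × 10^-23) = 2.613 g/cm³.

2.61 g/cm³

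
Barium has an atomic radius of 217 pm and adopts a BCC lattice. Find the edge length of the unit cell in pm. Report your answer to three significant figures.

In a BCC lattice, atoms touch along the body diagonal, so √3·a = 4r.
a = 4r/√3 = 4 × 217 / 1.7321 = 501 pm.

501 pm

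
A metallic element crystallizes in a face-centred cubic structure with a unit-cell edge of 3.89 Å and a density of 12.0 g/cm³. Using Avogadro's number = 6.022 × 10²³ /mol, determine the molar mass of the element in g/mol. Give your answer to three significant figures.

An FCC cell has Z = 4 atoms; a = 3.890 × 10^-8 cm.
M = ρ·N_A·a³/Z = 12.0 × 6.022 × 10²³ × 5.886 × 10^-23 / 4 = 106 g/mol.

106 g/mol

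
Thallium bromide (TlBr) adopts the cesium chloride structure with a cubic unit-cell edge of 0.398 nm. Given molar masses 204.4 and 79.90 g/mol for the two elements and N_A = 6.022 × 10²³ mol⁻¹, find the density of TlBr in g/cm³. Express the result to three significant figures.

The cesium chloride structure contains Z = 1 formula unit per cell; M(TlBr) = 204.4 + 79.90 = 284.3 g/mol.
a³ = (3.980 × 10^-8 cm)³ = 6.304 × 10^-23 cm³.
ρ = 1 × 284.3 / (6.022 × 10²³ × 6.304 × 10^-23) = 7.488 g/cm³.

7.49 g/cm³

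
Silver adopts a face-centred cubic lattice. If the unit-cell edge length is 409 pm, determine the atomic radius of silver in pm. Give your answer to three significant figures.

145 pm

In an FCC lattice, atoms touch along the face diagonal, so √2·a = 4r.
r = √2·a/4 = 1.4142 × 409 / 4 = 145 pm.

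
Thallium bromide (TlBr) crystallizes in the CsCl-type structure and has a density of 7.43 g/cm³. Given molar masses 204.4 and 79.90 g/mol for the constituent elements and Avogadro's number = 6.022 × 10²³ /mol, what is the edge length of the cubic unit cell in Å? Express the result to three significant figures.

M(TlBr) = 284.3 g/mol; Z = 1 formula unit per cell.
a³ = Z·M/(N_A·ρ) = 1 × 284.3 / (6.022 × 10²³ × 7.43) = 6.354 × 10^-23 cm³, so a = 3.990 × 10^-8 cm = 3.99 Å.

3.99 Å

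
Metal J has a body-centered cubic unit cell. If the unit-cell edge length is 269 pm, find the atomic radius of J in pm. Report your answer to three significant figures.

116 pm

In a BCC lattice, atoms touch along the body diagonal, so √3·a = 4r.
r = √3·a/4 = 1.7321 × 269 / 4 = 116 pm.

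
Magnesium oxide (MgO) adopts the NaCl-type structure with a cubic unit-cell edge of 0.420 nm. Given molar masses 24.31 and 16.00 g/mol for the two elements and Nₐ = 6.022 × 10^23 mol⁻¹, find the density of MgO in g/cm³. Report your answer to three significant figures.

The NaCl-type structure contains Z = 4 formula units per cell; M(MgO) = 24.31 + 16.00 = 40.31 g/mol.
a³ = (4.200 × 10^-8 cm)³ = 7.409 × 10^-23 cm³.
ρ = 4 × 40.31 / (6.022 × 10²³ × 7.409 × 10^-23) = 3.614 g/cm³.

3.61 g/cm³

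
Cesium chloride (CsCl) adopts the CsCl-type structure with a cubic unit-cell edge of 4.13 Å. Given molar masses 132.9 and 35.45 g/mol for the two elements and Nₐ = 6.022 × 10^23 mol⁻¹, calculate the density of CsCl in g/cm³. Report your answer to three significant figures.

3.97 g/cm³

The CsCl-type structure contains Z = 1 formula unit per cell; M(CsCl) = 132.9 + 35.45 = 168.35 g/mol.
a³ = (4.130 × 10^-8 cm)³ = 7.044 × 10^-23 cm³.
ρ = 1 × 168.35 / (6.022 × 10²³ × 7.044 × 10^-23) = 3.968 g/cm³.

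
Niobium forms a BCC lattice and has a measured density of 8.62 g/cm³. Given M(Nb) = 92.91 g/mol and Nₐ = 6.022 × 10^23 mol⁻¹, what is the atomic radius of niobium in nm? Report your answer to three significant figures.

0.143 nm

For a BCC cell (Z = 2), a³ = Z·M/(N_A·ρ) = 2 × 92.91 / (6.022 × 10²³ × 8.620) = 3.580 × 10^-23 cm³, so a = 3.296 × 10^-8 cm = 0.3296 nm.
Atoms touch along the body diagonal, so √3·a = 4r, so r = 0.4330 × a = 0.143 nm.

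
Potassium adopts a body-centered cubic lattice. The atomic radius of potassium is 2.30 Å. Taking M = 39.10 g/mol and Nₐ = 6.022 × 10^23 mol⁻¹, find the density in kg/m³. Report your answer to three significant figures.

In a BCC lattice, atoms touch along the body diagonal, so √3·a = 4r, giving a = 5.312 Å = 5.312 × 10^-8 cm.
With Z = 2, ρ = Z·M/(N_A·a³) = 2 × 39.10 / (6.022 × 10²³ × 1.499 × 10^-22) = 0.8665 g/cm³ = 867 kg/m³.

867 kg/m³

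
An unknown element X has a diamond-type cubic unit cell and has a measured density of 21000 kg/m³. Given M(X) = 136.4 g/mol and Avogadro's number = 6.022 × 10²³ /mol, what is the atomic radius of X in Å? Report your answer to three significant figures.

For a diamond cubic cell (Z = 8), a³ = Z·M/(N_A·ρ) = 8 × 136.4 / (6.022 × 10²³ × 21.00) = 8.629 × 10^-23 cm³, so a = 4.419 × 10^-8 cm = 4.419 Å.
Nearest neighbors lie along the body diagonal with √3·a = 8r, so r = 0.2165 × a = 0.957 Å.

0.957 Å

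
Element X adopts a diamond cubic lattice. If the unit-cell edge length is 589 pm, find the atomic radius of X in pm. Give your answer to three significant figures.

128 pm

In a diamond cubic lattice, nearest neighbors lie along the body diagonal with √3·a = 8r.
r = √3·a/8 = 1.7321 × 589 / 8 = 128 pm.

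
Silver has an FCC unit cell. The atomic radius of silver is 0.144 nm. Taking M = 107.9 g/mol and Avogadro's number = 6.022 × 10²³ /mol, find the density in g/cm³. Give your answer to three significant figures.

10.6 g/cm³

In an FCC lattice, atoms touch along the face diagonal, so √2·a = 4r, giving a = 0.4073 nm = 4.073 × 10^-8 cm.
With Z = 4, ρ = Z·M/(N_A·a³) = 4 × 107.9 / (6.022 × 10²³ × 6.757 × 10^-23) = 10.61 g/cm³.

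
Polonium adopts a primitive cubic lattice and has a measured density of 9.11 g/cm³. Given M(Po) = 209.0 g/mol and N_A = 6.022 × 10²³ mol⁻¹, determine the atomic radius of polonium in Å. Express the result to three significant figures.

1.68 Å

For a simple cubic cell (Z = 1), a³ = Z·M/(N_A·ρ) = 1 × 209.0 / (6.022 × 10²³ × 9.110) = 3.810 × 10^-23 cm³, so a = 3.365 × 10^-8 cm = 3.365 Å.
Atoms touch along the cell edge, so a = 2r, so r = 0.5000 × a = 1.68 Å.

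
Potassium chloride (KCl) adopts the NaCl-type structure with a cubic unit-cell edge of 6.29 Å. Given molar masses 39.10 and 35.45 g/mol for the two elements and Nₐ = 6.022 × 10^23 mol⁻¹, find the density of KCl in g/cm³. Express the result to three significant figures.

The NaCl-type structure contains Z = 4 formula units per cell; M(KCl) = 39.10 + 35.45 = 74.55 g/mol.
a³ = (6.290 × 10^-8 cm)³ = 2.489 × 10^-22 cm³.
ρ = 4 × 74.55 / (6.022 × 10²³ × 2.489 × 10^-22) = 1.990 g/cm³.

1.99 g/cm³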